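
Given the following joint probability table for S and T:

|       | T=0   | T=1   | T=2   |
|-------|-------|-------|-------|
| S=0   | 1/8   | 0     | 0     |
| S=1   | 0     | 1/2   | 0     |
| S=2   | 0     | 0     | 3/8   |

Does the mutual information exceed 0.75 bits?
Marginal P(S) (row sums):
  P(S=0) = 1/8 + 0 + 0 = 1/8
  P(S=1) = 0 + 1/2 + 0 = 1/2
  P(S=2) = 0 + 0 + 3/8 = 3/8
Marginal P(T) (column sums):
  P(T=0) = 1/8 + 0 + 0 = 1/8
  P(T=1) = 0 + 1/2 + 0 = 1/2
  P(T=2) = 0 + 0 + 3/8 = 3/8

H(S) = -[(1/8)·log₂(1/8) + (1/2)·log₂(1/2) + (3/8)·log₂(3/8)]
  = 0.3750 + 0.5000 + 0.5306
  = 1.4056 bits
H(T) = -[(1/8)·log₂(1/8) + (1/2)·log₂(1/2) + (3/8)·log₂(3/8)]
  = 0.3750 + 0.5000 + 0.5306
  = 1.4056 bits
H(S,T) = -[(1/8)·log₂(1/8) + (1/2)·log₂(1/2) + (3/8)·log₂(3/8)]
  = 0.3750 + 0.5000 + 0.5306
  = 1.4056 bits

I(S;T) = H(S) + H(T) - H(S,T)
  = 1.4056 + 1.4056 - 1.4056
  = 1.4056 bits

Yes. I(S;T) = 1.4056 bits, which is > 0.75 bits.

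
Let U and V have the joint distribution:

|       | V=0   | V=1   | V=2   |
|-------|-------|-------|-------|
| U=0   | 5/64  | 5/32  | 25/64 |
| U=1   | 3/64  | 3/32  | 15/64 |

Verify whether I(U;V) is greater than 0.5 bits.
Marginal P(U) (row sums):
  P(U=0) = 5/64 + 5/32 + 25/64 = 5/8
  P(U=1) = 3/64 + 3/32 + 15/64 = 3/8
Marginal P(V) (column sums):
  P(V=0) = 5/64 + 3/64 = 1/8
  P(V=1) = 5/32 + 3/32 = 1/4
  P(V=2) = 25/64 + 15/64 = 5/8

H(U) = -[(5/8)·log₂(5/8) + (3/8)·log₂(3/8)]
  = 0.4238 + 0.5306
  = 0.9544 bits
H(V) = -[(1/8)·log₂(1/8) + (1/4)·log₂(1/4) + (5/8)·log₂(5/8)]
  = 0.3750 + 0.5000 + 0.4238
  = 1.2988 bits
H(U,V) = -[(5/64)·log₂(5/64) + (5/32)·log₂(5/32) + (25/64)·log₂(25/64) + (3/64)·log₂(3/64) + (3/32)·log₂(3/32) + (15/64)·log₂(15/64)]
  = 0.2873 + 0.4184 + 0.5297 + 0.2070 + 0.3202 + 0.4906
  = 2.2532 bits

I(U;V) = H(U) + H(V) - H(U,V)
  = 0.9544 + 1.2988 - 2.2532
  = 0.0000 bits

No. I(U;V) = 0.0000 bits, which is ≤ 0.5 bits.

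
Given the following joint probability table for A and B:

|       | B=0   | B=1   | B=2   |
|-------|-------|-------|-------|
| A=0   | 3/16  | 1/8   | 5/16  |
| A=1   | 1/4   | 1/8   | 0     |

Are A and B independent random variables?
Marginal P(A) (row sums):
  P(A=0) = 3/16 + 1/8 + 5/16 = 5/8
  P(A=1) = 1/4 + 1/8 + 0 = 3/8
Marginal P(B) (column sums):
  P(B=0) = 3/16 + 1/4 = 7/16
  P(B=1) = 1/8 + 1/8 = 1/4
  P(B=2) = 5/16 + 0 = 5/16

A and B are independent iff P(A=i,B=j) = P(A=i)·P(B=j) for every cell.
  P(A=0)·P(B=0) = 5/8 × 7/16 = 35/128, but P(A=0,B=0) = 3/16 ✗

No, A and B are not independent. Quantitatively, I(A;B) > 0:

H(A) = -[(5/8)·log₂(5/8) + (3/8)·log₂(3/8)]
  = 0.4238 + 0.5306
  = 0.9544 bits
H(B) = -[(7/16)·log₂(7/16) + (1/4)·log₂(1/4) + (5/16)·log₂(5/16)]
  = 0.5218 + 0.5000 + 0.5244
  = 1.5462 bits
H(A,B) = -[(3/16)·log₂(3/16) + (1/8)·log₂(1/8) + (5/16)·log₂(5/16) + (1/4)·log₂(1/4) + (1/8)·log₂(1/8)]
  = 0.4528 + 0.3750 + 0.5244 + 0.5000 + 0.3750
  = 2.2272 bits
I(A;B) = H(A) + H(B) - H(A,B) = 0.9544 + 1.5462 - 2.2272 = 0.2734 bits > 0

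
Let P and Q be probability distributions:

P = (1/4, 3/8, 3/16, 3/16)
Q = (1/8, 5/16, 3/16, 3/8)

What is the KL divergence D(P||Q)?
D(P||Q) = Σ P(i) log₂(P(i)/Q(i))
  i=0: (1/4) × log₂((1/4)/(1/8)) = (1/4) × log₂(2) = 0.2500
  i=1: (3/8) × log₂((3/8)/(5/16)) = (3/8) × log₂(6/5) = 0.0986
  i=2: (3/16) × log₂((3/16)/(3/16)) = (3/16) × log₂(1) = 0.0000
  i=3: (3/16) × log₂((3/16)/(3/8)) = (3/16) × log₂(1/2) = -0.1875
D(P||Q) = 0.2500 + 0.0986 + 0.0000 - 0.1875
  = 0.1611 bits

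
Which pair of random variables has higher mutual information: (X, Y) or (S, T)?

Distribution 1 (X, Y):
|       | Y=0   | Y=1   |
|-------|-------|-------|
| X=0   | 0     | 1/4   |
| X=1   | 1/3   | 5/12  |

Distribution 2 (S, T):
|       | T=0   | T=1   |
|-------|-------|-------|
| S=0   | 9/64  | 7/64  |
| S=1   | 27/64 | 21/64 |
Distribution 1 (X, Y):
Marginal P(X) (row sums):
  P(X=0) = 0 + 1/4 = 1/4
  P(X=1) = 1/3 + 5/12 = 3/4
Marginal P(Y) (column sums):
  P(Y=0) = 0 + 1/3 = 1/3
  P(Y=1) = 1/4 + 5/12 = 2/3

H(X) = -[(1/4)·log₂(1/4) + (3/4)·log₂(3/4)]
  = 0.5000 + 0.3113
  = 0.8113 bits
H(Y) = -[(1/3)·log₂(1/3) + (2/3)·log₂(2/3)]
  = 0.5283 + 0.3900
  = 0.9183 bits
H(X,Y) = -[(1/4)·log₂(1/4) + (1/3)·log₂(1/3) + (5/12)·log₂(5/12)]
  = 0.5000 + 0.5283 + 0.5263
  = 1.5546 bits

I(X;Y) = H(X) + H(Y) - H(X,Y)
  = 0.8113 + 0.9183 - 1.5546
  = 0.1750 bits

Distribution 2 (S, T):
Marginal P(S) (row sums):
  P(S=0) = 9/64 + 7/64 = 1/4
  P(S=1) = 27/64 + 21/64 = 3/4
Marginal P(T) (column sums):
  P(T=0) = 9/64 + 27/64 = 9/16
  P(T=1) = 7/64 + 21/64 = 7/16

H(S) = -[(1/4)·log₂(1/4) + (3/4)·log₂(3/4)]
  = 0.5000 + 0.3113
  = 0.8113 bits
H(T) = -[(9/16)·log₂(9/16) + (7/16)·log₂(7/16)]
  = 0.4669 + 0.5218
  = 0.9887 bits
H(S,T) = -[(9/64)·log₂(9/64) + (7/64)·log₂(7/64) + (27/64)·log₂(27/64) + (21/64)·log₂(21/64)]
  = 0.3980 + 0.3492 + 0.5253 + 0.5275
  = 1.8000 bits

I(S;T) = H(S) + H(T) - H(S,T)
  = 0.8113 + 0.9887 - 1.8000
  = 0.0000 bits

I(X;Y) = 0.1750 bits > I(S;T) = 0.0000 bits, so (X, Y) has the higher mutual information (stronger dependence).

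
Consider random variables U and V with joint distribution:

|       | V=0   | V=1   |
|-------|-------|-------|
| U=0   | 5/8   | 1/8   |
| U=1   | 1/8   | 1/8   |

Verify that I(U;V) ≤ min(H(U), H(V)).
Marginal P(U) (row sums):
  P(U=0) = 5/8 + 1/8 = 3/4
  P(U=1) = 1/8 + 1/8 = 1/4
Marginal P(V) (column sums):
  P(V=0) = 5/8 + 1/8 = 3/4
  P(V=1) = 1/8 + 1/8 = 1/4

H(U) = -[(3/4)·log₂(3/4) + (1/4)·log₂(1/4)]
  = 0.3113 + 0.5000
  = 0.8113 bits
H(V) = -[(3/4)·log₂(3/4) + (1/4)·log₂(1/4)]
  = 0.3113 + 0.5000
  = 0.8113 bits
H(U,V) = -[(5/8)·log₂(5/8) + (1/8)·log₂(1/8) + (1/8)·log₂(1/8) + (1/8)·log₂(1/8)]
  = 0.4238 + 0.3750 + 0.3750 + 0.3750
  = 1.5488 bits

I(U;V) = H(U) + H(V) - H(U,V)
  = 0.8113 + 0.8113 - 1.5488
  = 0.0738 bits

min(H(U), H(V)) = min(0.8113, 0.8113) = 0.8113 bits
Since 0.0738 ≤ 0.8113, the bound is satisfied ✓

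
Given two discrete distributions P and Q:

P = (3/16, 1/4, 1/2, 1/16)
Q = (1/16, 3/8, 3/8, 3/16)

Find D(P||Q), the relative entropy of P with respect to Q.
D(P||Q) = Σ P(i) log₂(P(i)/Q(i))
  i=0: (3/16) × log₂((3/16)/(1/16)) = (3/16) × log₂(3) = 0.2972
  i=1: (1/4) × log₂((1/4)/(3/8)) = (1/4) × log₂(2/3) = -0.1462
  i=2: (1/2) × log₂((1/2)/(3/8)) = (1/2) × log₂(4/3) = 0.2075
  i=3: (1/16) × log₂((1/16)/(3/16)) = (1/16) × log₂(1/3) = -0.0991
D(P||Q) = 0.2972 - 0.1462 + 0.2075 - 0.0991
  = 0.2594 bits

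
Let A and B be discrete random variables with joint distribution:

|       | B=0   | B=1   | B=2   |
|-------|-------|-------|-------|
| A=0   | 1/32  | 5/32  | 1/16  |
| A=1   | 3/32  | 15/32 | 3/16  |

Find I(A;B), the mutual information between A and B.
Marginal P(A) (row sums):
  P(A=0) = 1/32 + 5/32 + 1/16 = 1/4
  P(A=1) = 3/32 + 15/32 + 3/16 = 3/4
Marginal P(B) (column sums):
  P(B=0) = 1/32 + 3/32 = 1/8
  P(B=1) = 5/32 + 15/32 = 5/8
  P(B=2) = 1/16 + 3/16 = 1/4

H(A) = -[(1/4)·log₂(1/4) + (3/4)·log₂(3/4)]
  = 0.5000 + 0.3113
  = 0.8113 bits
H(B) = -[(1/8)·log₂(1/8) + (5/8)·log₂(5/8) + (1/4)·log₂(1/4)]
  = 0.3750 + 0.4238 + 0.5000
  = 1.2988 bits
H(A,B) = -[(1/32)·log₂(1/32) + (5/32)·log₂(5/32) + (1/16)·log₂(1/16) + (3/32)·log₂(3/32) + (15/32)·log₂(15/32) + (3/16)·log₂(3/16)]
  = 0.1563 + 0.4184 + 0.2500 + 0.3202 + 0.5124 + 0.4528
  = 2.1101 bits

I(A;B) = H(A) + H(B) - H(A,B)
  = 0.8113 + 1.2988 - 2.1101
  = 0.0000 bits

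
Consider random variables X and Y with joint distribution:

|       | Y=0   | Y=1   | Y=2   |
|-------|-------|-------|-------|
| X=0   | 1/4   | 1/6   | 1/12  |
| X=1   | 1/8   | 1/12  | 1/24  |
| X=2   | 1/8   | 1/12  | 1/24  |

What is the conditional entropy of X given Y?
Marginal P(Y) (column sums):
  P(Y=0) = 1/4 + 1/8 + 1/8 = 1/2
  P(Y=1) = 1/6 + 1/12 + 1/12 = 1/3
  P(Y=2) = 1/12 + 1/24 + 1/24 = 1/6

H(X|Y) = -Σ P(X,Y)·log₂ P(X|Y), where P(X|Y) = P(X,Y) / P(Y)
  (X=0,Y=0): P(X|Y) = (1/4)/(1/2) = 1/2;  -(1/4)·log₂(1/2) = 0.2500
  (X=0,Y=1): P(X|Y) = (1/6)/(1/3) = 1/2;  -(1/6)·log₂(1/2) = 0.1667
  (X=0,Y=2): P(X|Y) = (1/12)/(1/6) = 1/2;  -(1/12)·log₂(1/2) = 0.0833
  (X=1,Y=0): P(X|Y) = (1/8)/(1/2) = 1/4;  -(1/8)·log₂(1/4) = 0.2500
  (X=1,Y=1): P(X|Y) = (1/12)/(1/3) = 1/4;  -(1/12)·log₂(1/4) = 0.1667
  (X=1,Y=2): P(X|Y) = (1/24)/(1/6) = 1/4;  -(1/24)·log₂(1/4) = 0.0833
  (X=2,Y=0): P(X|Y) = (1/8)/(1/2) = 1/4;  -(1/8)·log₂(1/4) = 0.2500
  (X=2,Y=1): P(X|Y) = (1/12)/(1/3) = 1/4;  -(1/12)·log₂(1/4) = 0.1667
  (X=2,Y=2): P(X|Y) = (1/24)/(1/6) = 1/4;  -(1/24)·log₂(1/4) = 0.0833
H(X|Y) = 0.2500 + 0.1667 + 0.0833 + 0.2500 + 0.1667 + 0.0833 + 0.2500 + 0.1667 + 0.0833
  = 1.5000 bits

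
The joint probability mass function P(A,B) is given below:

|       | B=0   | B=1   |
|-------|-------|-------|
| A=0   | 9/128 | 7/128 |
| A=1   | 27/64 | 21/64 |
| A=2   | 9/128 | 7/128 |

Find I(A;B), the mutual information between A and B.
Marginal P(A) (row sums):
  P(A=0) = 9/128 + 7/128 = 1/8
  P(A=1) = 27/64 + 21/64 = 3/4
  P(A=2) = 9/128 + 7/128 = 1/8
Marginal P(B) (column sums):
  P(B=0) = 9/128 + 27/64 + 9/128 = 9/16
  P(B=1) = 7/128 + 21/64 + 7/128 = 7/16

H(A) = -[(1/8)·log₂(1/8) + (3/4)·log₂(3/4) + (1/8)·log₂(1/8)]
  = 0.3750 + 0.3113 + 0.3750
  = 1.0613 bits
H(B) = -[(9/16)·log₂(9/16) + (7/16)·log₂(7/16)]
  = 0.4669 + 0.5218
  = 0.9887 bits
H(A,B) = -[(9/128)·log₂(9/128) + (7/128)·log₂(7/128) + (27/64)·log₂(27/64) + (21/64)·log₂(21/64) + (9/128)·log₂(9/128) + (7/128)·log₂(7/128)]
  = 0.2693 + 0.2293 + 0.5253 + 0.5275 + 0.2693 + 0.2293
  = 2.0500 bits

I(A;B) = H(A) + H(B) - H(A,B)
  = 1.0613 + 0.9887 - 2.0500
  = 0.0000 bits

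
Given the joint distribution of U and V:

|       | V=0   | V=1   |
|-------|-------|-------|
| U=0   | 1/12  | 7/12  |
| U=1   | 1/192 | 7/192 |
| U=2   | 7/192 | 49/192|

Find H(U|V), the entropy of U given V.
Marginal P(V) (column sums):
  P(V=0) = 1/12 + 1/192 + 7/192 = 1/8
  P(V=1) = 7/12 + 7/192 + 49/192 = 7/8

H(U|V) = -Σ P(U,V)·log₂ P(U|V), where P(U|V) = P(U,V) / P(V)
  (U=0,V=0): P(U|V) = (1/12)/(1/8) = 2/3;  -(1/12)·log₂(2/3) = 0.0487
  (U=0,V=1): P(U|V) = (7/12)/(7/8) = 2/3;  -(7/12)·log₂(2/3) = 0.3412
  (U=1,V=0): P(U|V) = (1/192)/(1/8) = 1/24;  -(1/192)·log₂(1/24) = 0.0239
  (U=1,V=1): P(U|V) = (7/192)/(7/8) = 1/24;  -(7/192)·log₂(1/24) = 0.1672
  (U=2,V=0): P(U|V) = (7/192)/(1/8) = 7/24;  -(7/192)·log₂(7/24) = 0.0648
  (U=2,V=1): P(U|V) = (49/192)/(7/8) = 7/24;  -(49/192)·log₂(7/24) = 0.4537
H(U|V) = 0.0487 + 0.3412 + 0.0239 + 0.1672 + 0.0648 + 0.4537
  = 1.0995 bits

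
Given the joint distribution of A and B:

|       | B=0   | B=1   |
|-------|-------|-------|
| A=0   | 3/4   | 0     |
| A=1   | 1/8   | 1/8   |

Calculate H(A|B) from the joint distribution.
Marginal P(B) (column sums):
  P(B=0) = 3/4 + 1/8 = 7/8
  P(B=1) = 0 + 1/8 = 1/8

H(A|B) = -Σ P(A,B)·log₂ P(A|B), where P(A|B) = P(A,B) / P(B)
  (cells with P(A,B) = 0 contribute 0)
  (A=0,B=0): P(A|B) = (3/4)/(7/8) = 6/7;  -(3/4)·log₂(6/7) = 0.1668
  (A=1,B=0): P(A|B) = (1/8)/(7/8) = 1/7;  -(1/8)·log₂(1/7) = 0.3509
  (A=1,B=1): P(A|B) = (1/8)/(1/8) = 1;  -(1/8)·log₂(1) = 0.0000
H(A|B) = 0.1668 + 0.3509 + 0.0000
  = 0.5177 bits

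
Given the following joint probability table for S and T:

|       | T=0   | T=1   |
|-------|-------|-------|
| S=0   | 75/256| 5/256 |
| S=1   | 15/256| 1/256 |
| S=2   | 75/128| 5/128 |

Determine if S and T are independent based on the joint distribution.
Marginal P(S) (row sums):
  P(S=0) = 75/256 + 5/256 = 5/16
  P(S=1) = 15/256 + 1/256 = 1/16
  P(S=2) = 75/128 + 5/128 = 5/8
Marginal P(T) (column sums):
  P(T=0) = 75/256 + 15/256 + 75/128 = 15/16
  P(T=1) = 5/256 + 1/256 + 5/128 = 1/16

S and T are independent iff P(S=i,T=j) = P(S=i)·P(T=j) for every cell.
  P(S=0)·P(T=0) = 5/16 × 15/16 = 75/256 = P(S=0,T=0) ✓
  P(S=0)·P(T=1) = 5/16 × 1/16 = 5/256 = P(S=0,T=1) ✓
  P(S=1)·P(T=0) = 1/16 × 15/16 = 15/256 = P(S=1,T=0) ✓
  P(S=1)·P(T=1) = 1/16 × 1/16 = 1/256 = P(S=1,T=1) ✓
  P(S=2)·P(T=0) = 5/8 × 15/16 = 75/128 = P(S=2,T=0) ✓
  P(S=2)·P(T=1) = 5/8 × 1/16 = 5/128 = P(S=2,T=1) ✓

Yes, S and T are independent: every cell factors, so I(S;T) = 0 bits.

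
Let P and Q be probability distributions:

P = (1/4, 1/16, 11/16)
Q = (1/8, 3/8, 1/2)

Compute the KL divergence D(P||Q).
D(P||Q) = Σ P(i) log₂(P(i)/Q(i))
  i=0: (1/4) × log₂((1/4)/(1/8)) = (1/4) × log₂(2) = 0.2500
  i=1: (1/16) × log₂((1/16)/(3/8)) = (1/16) × log₂(1/6) = -0.1616
  i=2: (11/16) × log₂((11/16)/(1/2)) = (11/16) × log₂(11/8) = 0.3159
D(P||Q) = 0.2500 - 0.1616 + 0.3159
  = 0.4043 bits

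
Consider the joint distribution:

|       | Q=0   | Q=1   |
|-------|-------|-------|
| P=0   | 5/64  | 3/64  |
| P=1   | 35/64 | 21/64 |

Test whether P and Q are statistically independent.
Marginal P(P) (row sums):
  P(P=0) = 5/64 + 3/64 = 1/8
  P(P=1) = 35/64 + 21/64 = 7/8
Marginal P(Q) (column sums):
  P(Q=0) = 5/64 + 35/64 = 5/8
  P(Q=1) = 3/64 + 21/64 = 3/8

P and Q are independent iff P(P=i,Q=j) = P(P=i)·P(Q=j) for every cell.
  P(P=0)·P(Q=0) = 1/8 × 5/8 = 5/64 = P(P=0,Q=0) ✓
  P(P=0)·P(Q=1) = 1/8 × 3/8 = 3/64 = P(P=0,Q=1) ✓
  P(P=1)·P(Q=0) = 7/8 × 5/8 = 35/64 = P(P=1,Q=0) ✓
  P(P=1)·P(Q=1) = 7/8 × 3/8 = 21/64 = P(P=1,Q=1) ✓

Yes, P and Q are independent: every cell factors, so I(P;Q) = 0 bits.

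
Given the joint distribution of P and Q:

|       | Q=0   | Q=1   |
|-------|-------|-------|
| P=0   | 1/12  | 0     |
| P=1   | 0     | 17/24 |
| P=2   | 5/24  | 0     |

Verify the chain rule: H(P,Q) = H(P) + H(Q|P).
Left side:
H(P,Q) = -[(1/12)·log₂(1/12) + (17/24)·log₂(17/24) + (5/24)·log₂(5/24)]
  = 0.2987 + 0.3524 + 0.4715
  = 1.1226 bits

Right side:
Marginal P(P) (row sums):
  P(P=0) = 1/12 + 0 = 1/12
  P(P=1) = 0 + 17/24 = 17/24
  P(P=2) = 5/24 + 0 = 5/24
H(P) = -[(1/12)·log₂(1/12) + (17/24)·log₂(17/24) + (5/24)·log₂(5/24)]
  = 0.2987 + 0.3524 + 0.4715
  = 1.1226 bits
H(Q|P) = -Σ P(P,Q)·log₂ P(Q|P), where P(Q|P) = P(P,Q) / P(P)
  (cells with P(P,Q) = 0 contribute 0)
  (P=0,Q=0): P(Q|P) = (1/12)/(1/12) = 1;  -(1/12)·log₂(1) = 0.0000
  (P=1,Q=1): P(Q|P) = (17/24)/(17/24) = 1;  -(17/24)·log₂(1) = 0.0000
  (P=2,Q=0): P(Q|P) = (5/24)/(5/24) = 1;  -(5/24)·log₂(1) = 0.0000
H(Q|P) = 0.0000 + 0.0000 + 0.0000
  = 0.0000 bits
H(P) + H(Q|P) = 1.1226 + 0.0000 = 1.1226 bits

Both sides equal 1.1226 bits, so the chain rule holds ✓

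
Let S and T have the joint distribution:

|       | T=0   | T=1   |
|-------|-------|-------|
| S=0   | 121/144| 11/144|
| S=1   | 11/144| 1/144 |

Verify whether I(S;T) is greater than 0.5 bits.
Marginal P(S) (row sums):
  P(S=0) = 121/144 + 11/144 = 11/12
  P(S=1) = 11/144 + 1/144 = 1/12
Marginal P(T) (column sums):
  P(T=0) = 121/144 + 11/144 = 11/12
  P(T=1) = 11/144 + 1/144 = 1/12

H(S) = -[(11/12)·log₂(11/12) + (1/12)·log₂(1/12)]
  = 0.1151 + 0.2987
  = 0.4138 bits
H(T) = -[(11/12)·log₂(11/12) + (1/12)·log₂(1/12)]
  = 0.1151 + 0.2987
  = 0.4138 bits
H(S,T) = -[(121/144)·log₂(121/144) + (11/144)·log₂(11/144) + (11/144)·log₂(11/144) + (1/144)·log₂(1/144)]
  = 0.2110 + 0.2834 + 0.2834 + 0.0498
  = 0.8276 bits

I(S;T) = H(S) + H(T) - H(S,T)
  = 0.4138 + 0.4138 - 0.8276
  = 0.0000 bits

No. I(S;T) = 0.0000 bits, which is ≤ 0.5 bits.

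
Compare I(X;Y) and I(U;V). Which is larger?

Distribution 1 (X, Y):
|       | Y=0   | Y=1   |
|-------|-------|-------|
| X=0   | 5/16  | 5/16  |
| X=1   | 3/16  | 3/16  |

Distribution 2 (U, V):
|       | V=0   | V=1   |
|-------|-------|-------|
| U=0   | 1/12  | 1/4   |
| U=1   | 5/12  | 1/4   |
Distribution 1 (X, Y):
Marginal P(X) (row sums):
  P(X=0) = 5/16 + 5/16 = 5/8
  P(X=1) = 3/16 + 3/16 = 3/8
Marginal P(Y) (column sums):
  P(Y=0) = 5/16 + 3/16 = 1/2
  P(Y=1) = 5/16 + 3/16 = 1/2

H(X) = -[(5/8)·log₂(5/8) + (3/8)·log₂(3/8)]
  = 0.4238 + 0.5306
  = 0.9544 bits
H(Y) = -[(1/2)·log₂(1/2) + (1/2)·log₂(1/2)]
  = 0.5000 + 0.5000
  = 1.0000 bits
H(X,Y) = -[(5/16)·log₂(5/16) + (5/16)·log₂(5/16) + (3/16)·log₂(3/16) + (3/16)·log₂(3/16)]
  = 0.5244 + 0.5244 + 0.4528 + 0.4528
  = 1.9544 bits

I(X;Y) = H(X) + H(Y) - H(X,Y)
  = 0.9544 + 1.0000 - 1.9544
  = 0.0000 bits

Distribution 2 (U, V):
Marginal P(U) (row sums):
  P(U=0) = 1/12 + 1/4 = 1/3
  P(U=1) = 5/12 + 1/4 = 2/3
Marginal P(V) (column sums):
  P(V=0) = 1/12 + 5/12 = 1/2
  P(V=1) = 1/4 + 1/4 = 1/2

H(U) = -[(1/3)·log₂(1/3) + (2/3)·log₂(2/3)]
  = 0.5283 + 0.3900
  = 0.9183 bits
H(V) = -[(1/2)·log₂(1/2) + (1/2)·log₂(1/2)]
  = 0.5000 + 0.5000
  = 1.0000 bits
H(U,V) = -[(1/12)·log₂(1/12) + (1/4)·log₂(1/4) + (5/12)·log₂(5/12) + (1/4)·log₂(1/4)]
  = 0.2987 + 0.5000 + 0.5263 + 0.5000
  = 1.8250 bits

I(U;V) = H(U) + H(V) - H(U,V)
  = 0.9183 + 1.0000 - 1.8250
  = 0.0933 bits

I(U;V) = 0.0933 bits > I(X;Y) = 0.0000 bits, so (U, V) has the higher mutual information (stronger dependence).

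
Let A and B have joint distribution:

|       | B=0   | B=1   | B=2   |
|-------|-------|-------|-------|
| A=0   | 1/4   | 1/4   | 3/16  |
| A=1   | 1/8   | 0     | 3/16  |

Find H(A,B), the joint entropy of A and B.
H(A,B) = -Σ P(A,B) log₂ P(A,B), summed over the non-zero cells:
H(A,B) = -[(1/4)·log₂(1/4) + (1/4)·log₂(1/4) + (3/16)·log₂(3/16) + (1/8)·log₂(1/8) + (3/16)·log₂(3/16)]
  = 0.5000 + 0.5000 + 0.4528 + 0.3750 + 0.4528
  = 2.2806 bits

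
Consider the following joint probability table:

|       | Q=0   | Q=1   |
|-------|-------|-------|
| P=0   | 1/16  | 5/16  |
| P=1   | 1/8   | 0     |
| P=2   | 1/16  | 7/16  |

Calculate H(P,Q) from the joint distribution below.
H(P,Q) = -Σ P(P,Q) log₂ P(P,Q), summed over the non-zero cells:
H(P,Q) = -[(1/16)·log₂(1/16) + (5/16)·log₂(5/16) + (1/8)·log₂(1/8) + (1/16)·log₂(1/16) + (7/16)·log₂(7/16)]
  = 0.2500 + 0.5244 + 0.3750 + 0.2500 + 0.5218
  = 1.9212 bits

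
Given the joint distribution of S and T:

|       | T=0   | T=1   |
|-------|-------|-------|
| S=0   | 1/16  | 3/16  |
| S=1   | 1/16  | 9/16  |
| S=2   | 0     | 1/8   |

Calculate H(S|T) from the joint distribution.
Marginal P(T) (column sums):
  P(T=0) = 1/16 + 1/16 + 0 = 1/8
  P(T=1) = 3/16 + 9/16 + 1/8 = 7/8

H(S|T) = -Σ P(S,T)·log₂ P(S|T), where P(S|T) = P(S,T) / P(T)
  (cells with P(S,T) = 0 contribute 0)
  (S=0,T=0): P(S|T) = (1/16)/(1/8) = 1/2;  -(1/16)·log₂(1/2) = 0.0625
  (S=0,T=1): P(S|T) = (3/16)/(7/8) = 3/14;  -(3/16)·log₂(3/14) = 0.4167
  (S=1,T=0): P(S|T) = (1/16)/(1/8) = 1/2;  -(1/16)·log₂(1/2) = 0.0625
  (S=1,T=1): P(S|T) = (9/16)/(7/8) = 9/14;  -(9/16)·log₂(9/14) = 0.3586
  (S=2,T=1): P(S|T) = (1/8)/(7/8) = 1/7;  -(1/8)·log₂(1/7) = 0.3509
H(S|T) = 0.0625 + 0.4167 + 0.0625 + 0.3586 + 0.3509
  = 1.2512 bits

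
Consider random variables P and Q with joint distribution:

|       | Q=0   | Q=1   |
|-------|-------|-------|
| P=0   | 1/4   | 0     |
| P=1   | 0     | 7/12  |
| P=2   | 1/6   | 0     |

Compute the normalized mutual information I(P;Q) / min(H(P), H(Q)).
Marginal P(P) (row sums):
  P(P=0) = 1/4 + 0 = 1/4
  P(P=1) = 0 + 7/12 = 7/12
  P(P=2) = 1/6 + 0 = 1/6
Marginal P(Q) (column sums):
  P(Q=0) = 1/4 + 0 + 1/6 = 5/12
  P(Q=1) = 0 + 7/12 + 0 = 7/12

H(P) = -[(1/4)·log₂(1/4) + (7/12)·log₂(7/12) + (1/6)·log₂(1/6)]
  = 0.5000 + 0.4536 + 0.4308
  = 1.3844 bits
H(Q) = -[(5/12)·log₂(5/12) + (7/12)·log₂(7/12)]
  = 0.5263 + 0.4536
  = 0.9799 bits
H(P,Q) = -[(1/4)·log₂(1/4) + (7/12)·log₂(7/12) + (1/6)·log₂(1/6)]
  = 0.5000 + 0.4536 + 0.4308
  = 1.3844 bits

I(P;Q) = H(P) + H(Q) - H(P,Q)
  = 1.3844 + 0.9799 - 1.3844
  = 0.9799 bits

min(H(P), H(Q)) = min(1.3844, 0.9799) = 0.9799 bits
Normalized MI = 0.9799 / 0.9799 = 1.0000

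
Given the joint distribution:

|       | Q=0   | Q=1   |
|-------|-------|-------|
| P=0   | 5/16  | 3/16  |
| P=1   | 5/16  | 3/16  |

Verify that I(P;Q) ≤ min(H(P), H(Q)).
Marginal P(P) (row sums):
  P(P=0) = 5/16 + 3/16 = 1/2
  P(P=1) = 5/16 + 3/16 = 1/2
Marginal P(Q) (column sums):
  P(Q=0) = 5/16 + 5/16 = 5/8
  P(Q=1) = 3/16 + 3/16 = 3/8

H(P) = -[(1/2)·log₂(1/2) + (1/2)·log₂(1/2)]
  = 0.5000 + 0.5000
  = 1.0000 bits
H(Q) = -[(5/8)·log₂(5/8) + (3/8)·log₂(3/8)]
  = 0.4238 + 0.5306
  = 0.9544 bits
H(P,Q) = -[(5/16)·log₂(5/16) + (3/16)·log₂(3/16) + (5/16)·log₂(5/16) + (3/16)·log₂(3/16)]
  = 0.5244 + 0.4528 + 0.5244 + 0.4528
  = 1.9544 bits

I(P;Q) = H(P) + H(Q) - H(P,Q)
  = 1.0000 + 0.9544 - 1.9544
  = 0.0000 bits

min(H(P), H(Q)) = min(1.0000, 0.9544) = 0.9544 bits
Since 0.0000 ≤ 0.9544, the bound is satisfied ✓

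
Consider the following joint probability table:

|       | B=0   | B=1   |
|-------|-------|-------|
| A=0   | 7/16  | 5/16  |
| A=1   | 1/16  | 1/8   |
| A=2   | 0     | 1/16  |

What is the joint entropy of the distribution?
H(A,B) = -Σ P(A,B) log₂ P(A,B), summed over the non-zero cells:
H(A,B) = -[(7/16)·log₂(7/16) + (5/16)·log₂(5/16) + (1/16)·log₂(1/16) + (1/8)·log₂(1/8) + (1/16)·log₂(1/16)]
  = 0.5218 + 0.5244 + 0.2500 + 0.3750 + 0.2500
  = 1.9212 bits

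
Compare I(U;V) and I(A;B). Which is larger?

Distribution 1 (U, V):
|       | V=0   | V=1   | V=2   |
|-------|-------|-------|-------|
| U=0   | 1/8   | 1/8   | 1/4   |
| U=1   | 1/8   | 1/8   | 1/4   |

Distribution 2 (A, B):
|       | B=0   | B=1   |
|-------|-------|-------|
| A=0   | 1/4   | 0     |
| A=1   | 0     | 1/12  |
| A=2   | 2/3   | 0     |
Distribution 1 (U, V):
Marginal P(U) (row sums):
  P(U=0) = 1/8 + 1/8 + 1/4 = 1/2
  P(U=1) = 1/8 + 1/8 + 1/4 = 1/2
Marginal P(V) (column sums):
  P(V=0) = 1/8 + 1/8 = 1/4
  P(V=1) = 1/8 + 1/8 = 1/4
  P(V=2) = 1/4 + 1/4 = 1/2

H(U) = -[(1/2)·log₂(1/2) + (1/2)·log₂(1/2)]
  = 0.5000 + 0.5000
  = 1.0000 bits
H(V) = -[(1/4)·log₂(1/4) + (1/4)·log₂(1/4) + (1/2)·log₂(1/2)]
  = 0.5000 + 0.5000 + 0.5000
  = 1.5000 bits
H(U,V) = -[(1/8)·log₂(1/8) + (1/8)·log₂(1/8) + (1/4)·log₂(1/4) + (1/8)·log₂(1/8) + (1/8)·log₂(1/8) + (1/4)·log₂(1/4)]
  = 0.3750 + 0.3750 + 0.5000 + 0.3750 + 0.3750 + 0.5000
  = 2.5000 bits

I(U;V) = H(U) + H(V) - H(U,V)
  = 1.0000 + 1.5000 - 2.5000
  = 0.0000 bits

Distribution 2 (A, B):
Marginal P(A) (row sums):
  P(A=0) = 1/4 + 0 = 1/4
  P(A=1) = 0 + 1/12 = 1/12
  P(A=2) = 2/3 + 0 = 2/3
Marginal P(B) (column sums):
  P(B=0) = 1/4 + 0 + 2/3 = 11/12
  P(B=1) = 0 + 1/12 + 0 = 1/12

H(A) = -[(1/4)·log₂(1/4) + (1/12)·log₂(1/12) + (2/3)·log₂(2/3)]
  = 0.5000 + 0.2987 + 0.3900
  = 1.1887 bits
H(B) = -[(11/12)·log₂(11/12) + (1/12)·log₂(1/12)]
  = 0.1151 + 0.2987
  = 0.4138 bits
H(A,B) = -[(1/4)·log₂(1/4) + (1/12)·log₂(1/12) + (2/3)·log₂(2/3)]
  = 0.5000 + 0.2987 + 0.3900
  = 1.1887 bits

I(A;B) = H(A) + H(B) - H(A,B)
  = 1.1887 + 0.4138 - 1.1887
  = 0.4138 bits

I(A;B) = 0.4138 bits > I(U;V) = 0.0000 bits, so (A, B) has the higher mutual information (stronger dependence).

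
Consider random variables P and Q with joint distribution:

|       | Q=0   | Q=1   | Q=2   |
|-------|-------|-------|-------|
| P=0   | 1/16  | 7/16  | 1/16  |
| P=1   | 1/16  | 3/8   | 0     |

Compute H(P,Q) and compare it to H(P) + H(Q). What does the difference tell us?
Marginal P(P) (row sums):
  P(P=0) = 1/16 + 7/16 + 1/16 = 9/16
  P(P=1) = 1/16 + 3/8 + 0 = 7/16
Marginal P(Q) (column sums):
  P(Q=0) = 1/16 + 1/16 = 1/8
  P(Q=1) = 7/16 + 3/8 = 13/16
  P(Q=2) = 1/16 + 0 = 1/16

H(P,Q) = -[(1/16)·log₂(1/16) + (7/16)·log₂(7/16) + (1/16)·log₂(1/16) + (1/16)·log₂(1/16) + (3/8)·log₂(3/8)]
  = 0.2500 + 0.5218 + 0.2500 + 0.2500 + 0.5306
  = 1.8024 bits
H(P) = -[(9/16)·log₂(9/16) + (7/16)·log₂(7/16)]
  = 0.4669 + 0.5218
  = 0.9887 bits
H(Q) = -[(1/8)·log₂(1/8) + (13/16)·log₂(13/16) + (1/16)·log₂(1/16)]
  = 0.3750 + 0.2434 + 0.2500
  = 0.8684 bits

H(P) + H(Q) = 0.9887 + 0.8684 = 1.8571 bits
Difference: H(P) + H(Q) - H(P,Q) = 1.8571 - 1.8024 = 0.0547 bits = I(P;Q)

The difference is the mutual information; it is positive here, so P and Q are dependent (knowing one reduces uncertainty about the other by 0.0547 bits).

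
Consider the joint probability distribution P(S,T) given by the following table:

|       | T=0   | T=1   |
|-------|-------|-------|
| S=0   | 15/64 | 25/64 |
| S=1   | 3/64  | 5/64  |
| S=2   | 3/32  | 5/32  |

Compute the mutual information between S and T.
Marginal P(S) (row sums):
  P(S=0) = 15/64 + 25/64 = 5/8
  P(S=1) = 3/64 + 5/64 = 1/8
  P(S=2) = 3/32 + 5/32 = 1/4
Marginal P(T) (column sums):
  P(T=0) = 15/64 + 3/64 + 3/32 = 3/8
  P(T=1) = 25/64 + 5/64 + 5/32 = 5/8

H(S) = -[(5/8)·log₂(5/8) + (1/8)·log₂(1/8) + (1/4)·log₂(1/4)]
  = 0.4238 + 0.3750 + 0.5000
  = 1.2988 bits
H(T) = -[(3/8)·log₂(3/8) + (5/8)·log₂(5/8)]
  = 0.5306 + 0.4238
  = 0.9544 bits
H(S,T) = -[(15/64)·log₂(15/64) + (25/64)·log₂(25/64) + (3/64)·log₂(3/64) + (5/64)·log₂(5/64) + (3/32)·log₂(3/32) + (5/32)·log₂(5/32)]
  = 0.4906 + 0.5297 + 0.2070 + 0.2873 + 0.3202 + 0.4184
  = 2.2532 bits

I(S;T) = H(S) + H(T) - H(S,T)
  = 1.2988 + 0.9544 - 2.2532
  = 0.0000 bits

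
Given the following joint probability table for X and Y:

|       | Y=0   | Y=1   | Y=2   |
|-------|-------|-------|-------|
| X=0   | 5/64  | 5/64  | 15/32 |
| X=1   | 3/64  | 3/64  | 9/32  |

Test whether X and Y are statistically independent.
Marginal P(X) (row sums):
  P(X=0) = 5/64 + 5/64 + 15/32 = 5/8
  P(X=1) = 3/64 + 3/64 + 9/32 = 3/8
Marginal P(Y) (column sums):
  P(Y=0) = 5/64 + 3/64 = 1/8
  P(Y=1) = 5/64 + 3/64 = 1/8
  P(Y=2) = 15/32 + 9/32 = 3/4

X and Y are independent iff P(X=i,Y=j) = P(X=i)·P(Y=j) for every cell.
  P(X=0)·P(Y=0) = 5/8 × 1/8 = 5/64 = P(X=0,Y=0) ✓
  P(X=0)·P(Y=1) = 5/8 × 1/8 = 5/64 = P(X=0,Y=1) ✓
  P(X=0)·P(Y=2) = 5/8 × 3/4 = 15/32 = P(X=0,Y=2) ✓
  P(X=1)·P(Y=0) = 3/8 × 1/8 = 3/64 = P(X=1,Y=0) ✓
  P(X=1)·P(Y=1) = 3/8 × 1/8 = 3/64 = P(X=1,Y=1) ✓
  P(X=1)·P(Y=2) = 3/8 × 3/4 = 9/32 = P(X=1,Y=2) ✓

Yes, X and Y are independent: every cell factors, so I(X;Y) = 0 bits.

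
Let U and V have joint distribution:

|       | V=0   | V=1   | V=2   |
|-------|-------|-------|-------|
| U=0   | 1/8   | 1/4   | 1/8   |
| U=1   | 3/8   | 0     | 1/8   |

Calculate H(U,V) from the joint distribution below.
H(U,V) = -Σ P(U,V) log₂ P(U,V), summed over the non-zero cells:
H(U,V) = -[(1/8)·log₂(1/8) + (1/4)·log₂(1/4) + (1/8)·log₂(1/8) + (3/8)·log₂(3/8) + (1/8)·log₂(1/8)]
  = 0.3750 + 0.5000 + 0.3750 + 0.5306 + 0.3750
  = 2.1556 bits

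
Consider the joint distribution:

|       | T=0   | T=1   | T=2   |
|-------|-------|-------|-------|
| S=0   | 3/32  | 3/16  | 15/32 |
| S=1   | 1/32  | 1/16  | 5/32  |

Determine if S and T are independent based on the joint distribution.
Marginal P(S) (row sums):
  P(S=0) = 3/32 + 3/16 + 15/32 = 3/4
  P(S=1) = 1/32 + 1/16 + 5/32 = 1/4
Marginal P(T) (column sums):
  P(T=0) = 3/32 + 1/32 = 1/8
  P(T=1) = 3/16 + 1/16 = 1/4
  P(T=2) = 15/32 + 5/32 = 5/8

S and T are independent iff P(S=i,T=j) = P(S=i)·P(T=j) for every cell.
  P(S=0)·P(T=0) = 3/4 × 1/8 = 3/32 = P(S=0,T=0) ✓
  P(S=0)·P(T=1) = 3/4 × 1/4 = 3/16 = P(S=0,T=1) ✓
  P(S=0)·P(T=2) = 3/4 × 5/8 = 15/32 = P(S=0,T=2) ✓
  P(S=1)·P(T=0) = 1/4 × 1/8 = 1/32 = P(S=1,T=0) ✓
  P(S=1)·P(T=1) = 1/4 × 1/4 = 1/16 = P(S=1,T=1) ✓
  P(S=1)·P(T=2) = 1/4 × 5/8 = 5/32 = P(S=1,T=2) ✓

Yes, S and T are independent: every cell factors, so I(S;T) = 0 bits.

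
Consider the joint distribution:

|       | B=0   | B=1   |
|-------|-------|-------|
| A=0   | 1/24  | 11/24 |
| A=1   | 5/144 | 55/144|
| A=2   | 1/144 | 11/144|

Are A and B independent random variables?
Marginal P(A) (row sums):
  P(A=0) = 1/24 + 11/24 = 1/2
  P(A=1) = 5/144 + 55/144 = 5/12
  P(A=2) = 1/144 + 11/144 = 1/12
Marginal P(B) (column sums):
  P(B=0) = 1/24 + 5/144 + 1/144 = 1/12
  P(B=1) = 11/24 + 55/144 + 11/144 = 11/12

A and B are independent iff P(A=i,B=j) = P(A=i)·P(B=j) for every cell.
  P(A=0)·P(B=0) = 1/2 × 1/12 = 1/24 = P(A=0,B=0) ✓
  P(A=0)·P(B=1) = 1/2 × 11/12 = 11/24 = P(A=0,B=1) ✓
  P(A=1)·P(B=0) = 5/12 × 1/12 = 5/144 = P(A=1,B=0) ✓
  P(A=1)·P(B=1) = 5/12 × 11/12 = 55/144 = P(A=1,B=1) ✓
  P(A=2)·P(B=0) = 1/12 × 1/12 = 1/144 = P(A=2,B=0) ✓
  P(A=2)·P(B=1) = 1/12 × 11/12 = 11/144 = P(A=2,B=1) ✓

Yes, A and B are independent: every cell factors, so I(A;B) = 0 bits.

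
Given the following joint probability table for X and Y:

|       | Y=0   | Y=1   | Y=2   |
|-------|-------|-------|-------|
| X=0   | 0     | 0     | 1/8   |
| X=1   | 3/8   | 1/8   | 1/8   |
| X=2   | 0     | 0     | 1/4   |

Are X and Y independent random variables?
Marginal P(X) (row sums):
  P(X=0) = 0 + 0 + 1/8 = 1/8
  P(X=1) = 3/8 + 1/8 + 1/8 = 5/8
  P(X=2) = 0 + 0 + 1/4 = 1/4
Marginal P(Y) (column sums):
  P(Y=0) = 0 + 3/8 + 0 = 3/8
  P(Y=1) = 0 + 1/8 + 0 = 1/8
  P(Y=2) = 1/8 + 1/8 + 1/4 = 1/2

X and Y are independent iff P(X=i,Y=j) = P(X=i)·P(Y=j) for every cell.
  P(X=0)·P(Y=0) = 1/8 × 3/8 = 3/64, but P(X=0,Y=0) = 0 ✗

No, X and Y are not independent. Quantitatively, I(X;Y) > 0:

H(X) = -[(1/8)·log₂(1/8) + (5/8)·log₂(5/8) + (1/4)·log₂(1/4)]
  = 0.3750 + 0.4238 + 0.5000
  = 1.2988 bits
H(Y) = -[(3/8)·log₂(3/8) + (1/8)·log₂(1/8) + (1/2)·log₂(1/2)]
  = 0.5306 + 0.3750 + 0.5000
  = 1.4056 bits
H(X,Y) = -[(1/8)·log₂(1/8) + (3/8)·log₂(3/8) + (1/8)·log₂(1/8) + (1/8)·log₂(1/8) + (1/4)·log₂(1/4)]
  = 0.3750 + 0.5306 + 0.3750 + 0.3750 + 0.5000
  = 2.1556 bits
I(X;Y) = H(X) + H(Y) - H(X,Y) = 1.2988 + 1.4056 - 2.1556 = 0.5488 bits > 0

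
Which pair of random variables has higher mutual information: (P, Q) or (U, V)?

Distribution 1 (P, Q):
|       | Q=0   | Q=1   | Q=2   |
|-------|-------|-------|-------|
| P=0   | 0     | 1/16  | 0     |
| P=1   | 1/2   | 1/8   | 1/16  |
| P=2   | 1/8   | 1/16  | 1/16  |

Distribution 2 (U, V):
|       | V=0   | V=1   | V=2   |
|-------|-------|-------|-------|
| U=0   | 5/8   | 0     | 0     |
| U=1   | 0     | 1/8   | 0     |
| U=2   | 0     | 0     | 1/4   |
Distribution 1 (P, Q):
Marginal P(P) (row sums):
  P(P=0) = 0 + 1/16 + 0 = 1/16
  P(P=1) = 1/2 + 1/8 + 1/16 = 11/16
  P(P=2) = 1/8 + 1/16 + 1/16 = 1/4
Marginal P(Q) (column sums):
  P(Q=0) = 0 + 1/2 + 1/8 = 5/8
  P(Q=1) = 1/16 + 1/8 + 1/16 = 1/4
  P(Q=2) = 0 + 1/16 + 1/16 = 1/8

H(P) = -[(1/16)·log₂(1/16) + (11/16)·log₂(11/16) + (1/4)·log₂(1/4)]
  = 0.2500 + 0.3716 + 0.5000
  = 1.1216 bits
H(Q) = -[(5/8)·log₂(5/8) + (1/4)·log₂(1/4) + (1/8)·log₂(1/8)]
  = 0.4238 + 0.5000 + 0.3750
  = 1.2988 bits
H(P,Q) = -[(1/16)·log₂(1/16) + (1/2)·log₂(1/2) + (1/8)·log₂(1/8) + (1/16)·log₂(1/16) + (1/8)·log₂(1/8) + (1/16)·log₂(1/16) + (1/16)·log₂(1/16)]
  = 0.2500 + 0.5000 + 0.3750 + 0.2500 + 0.3750 + 0.2500 + 0.2500
  = 2.2500 bits

I(P;Q) = H(P) + H(Q) - H(P,Q)
  = 1.1216 + 1.2988 - 2.2500
  = 0.1704 bits

Distribution 2 (U, V):
Marginal P(U) (row sums):
  P(U=0) = 5/8 + 0 + 0 = 5/8
  P(U=1) = 0 + 1/8 + 0 = 1/8
  P(U=2) = 0 + 0 + 1/4 = 1/4
Marginal P(V) (column sums):
  P(V=0) = 5/8 + 0 + 0 = 5/8
  P(V=1) = 0 + 1/8 + 0 = 1/8
  P(V=2) = 0 + 0 + 1/4 = 1/4

H(U) = -[(5/8)·log₂(5/8) + (1/8)·log₂(1/8) + (1/4)·log₂(1/4)]
  = 0.4238 + 0.3750 + 0.5000
  = 1.2988 bits
H(V) = -[(5/8)·log₂(5/8) + (1/8)·log₂(1/8) + (1/4)·log₂(1/4)]
  = 0.4238 + 0.3750 + 0.5000
  = 1.2988 bits
H(U,V) = -[(5/8)·log₂(5/8) + (1/8)·log₂(1/8) + (1/4)·log₂(1/4)]
  = 0.4238 + 0.3750 + 0.5000
  = 1.2988 bits

I(U;V) = H(U) + H(V) - H(U,V)
  = 1.2988 + 1.2988 - 1.2988
  = 1.2988 bits

I(U;V) = 1.2988 bits > I(P;Q) = 0.1704 bits, so (U, V) has the higher mutual information (stronger dependence).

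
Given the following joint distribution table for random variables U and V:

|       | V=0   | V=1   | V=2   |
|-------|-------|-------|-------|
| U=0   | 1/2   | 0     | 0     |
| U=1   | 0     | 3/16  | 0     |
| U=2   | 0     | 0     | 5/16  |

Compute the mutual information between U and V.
Marginal P(U) (row sums):
  P(U=0) = 1/2 + 0 + 0 = 1/2
  P(U=1) = 0 + 3/16 + 0 = 3/16
  P(U=2) = 0 + 0 + 5/16 = 5/16
Marginal P(V) (column sums):
  P(V=0) = 1/2 + 0 + 0 = 1/2
  P(V=1) = 0 + 3/16 + 0 = 3/16
  P(V=2) = 0 + 0 + 5/16 = 5/16

H(U) = -[(1/2)·log₂(1/2) + (3/16)·log₂(3/16) + (5/16)·log₂(5/16)]
  = 0.5000 + 0.4528 + 0.5244
  = 1.4772 bits
H(V) = -[(1/2)·log₂(1/2) + (3/16)·log₂(3/16) + (5/16)·log₂(5/16)]
  = 0.5000 + 0.4528 + 0.5244
  = 1.4772 bits
H(U,V) = -[(1/2)·log₂(1/2) + (3/16)·log₂(3/16) + (5/16)·log₂(5/16)]
  = 0.5000 + 0.4528 + 0.5244
  = 1.4772 bits

I(U;V) = H(U) + H(V) - H(U,V)
  = 1.4772 + 1.4772 - 1.4772
  = 1.4772 bits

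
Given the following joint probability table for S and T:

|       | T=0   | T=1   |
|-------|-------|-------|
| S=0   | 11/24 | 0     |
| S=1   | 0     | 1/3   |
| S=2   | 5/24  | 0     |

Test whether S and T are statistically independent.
Marginal P(S) (row sums):
  P(S=0) = 11/24 + 0 = 11/24
  P(S=1) = 0 + 1/3 = 1/3
  P(S=2) = 5/24 + 0 = 5/24
Marginal P(T) (column sums):
  P(T=0) = 11/24 + 0 + 5/24 = 2/3
  P(T=1) = 0 + 1/3 + 0 = 1/3

S and T are independent iff P(S=i,T=j) = P(S=i)·P(T=j) for every cell.
  P(S=0)·P(T=0) = 11/24 × 2/3 = 11/36, but P(S=0,T=0) = 11/24 ✗

No, S and T are not independent. Quantitatively, I(S;T) > 0:

H(S) = -[(11/24)·log₂(11/24) + (1/3)·log₂(1/3) + (5/24)·log₂(5/24)]
  = 0.5159 + 0.5283 + 0.4715
  = 1.5157 bits
H(T) = -[(2/3)·log₂(2/3) + (1/3)·log₂(1/3)]
  = 0.3900 + 0.5283
  = 0.9183 bits
H(S,T) = -[(11/24)·log₂(11/24) + (1/3)·log₂(1/3) + (5/24)·log₂(5/24)]
  = 0.5159 + 0.5283 + 0.4715
  = 1.5157 bits
I(S;T) = H(S) + H(T) - H(S,T) = 1.5157 + 0.9183 - 1.5157 = 0.9183 bits > 0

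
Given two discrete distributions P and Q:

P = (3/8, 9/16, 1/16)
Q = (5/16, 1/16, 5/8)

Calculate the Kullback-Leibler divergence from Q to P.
D(P||Q) = Σ P(i) log₂(P(i)/Q(i))
  i=0: (3/8) × log₂((3/8)/(5/16)) = (3/8) × log₂(6/5) = 0.0986
  i=1: (9/16) × log₂((9/16)/(1/16)) = (9/16) × log₂(9) = 1.7831
  i=2: (1/16) × log₂((1/16)/(5/8)) = (1/16) × log₂(1/10) = -0.2076
D(P||Q) = 0.0986 + 1.7831 - 0.2076
  = 1.6741 bits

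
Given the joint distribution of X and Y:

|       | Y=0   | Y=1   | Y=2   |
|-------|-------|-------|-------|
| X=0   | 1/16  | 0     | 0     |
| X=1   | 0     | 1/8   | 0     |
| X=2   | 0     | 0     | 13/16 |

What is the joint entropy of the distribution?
H(X,Y) = -Σ P(X,Y) log₂ P(X,Y), summed over the non-zero cells:
H(X,Y) = -[(1/16)·log₂(1/16) + (1/8)·log₂(1/8) + (13/16)·log₂(13/16)]
  = 0.2500 + 0.3750 + 0.2434
  = 0.8684 bits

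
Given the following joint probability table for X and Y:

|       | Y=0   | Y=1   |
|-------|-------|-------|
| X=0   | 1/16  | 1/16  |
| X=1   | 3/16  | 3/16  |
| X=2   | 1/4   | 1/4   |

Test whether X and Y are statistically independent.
Marginal P(X) (row sums):
  P(X=0) = 1/16 + 1/16 = 1/8
  P(X=1) = 3/16 + 3/16 = 3/8
  P(X=2) = 1/4 + 1/4 = 1/2
Marginal P(Y) (column sums):
  P(Y=0) = 1/16 + 3/16 + 1/4 = 1/2
  P(Y=1) = 1/16 + 3/16 + 1/4 = 1/2

X and Y are independent iff P(X=i,Y=j) = P(X=i)·P(Y=j) for every cell.
  P(X=0)·P(Y=0) = 1/8 × 1/2 = 1/16 = P(X=0,Y=0) ✓
  P(X=0)·P(Y=1) = 1/8 × 1/2 = 1/16 = P(X=0,Y=1) ✓
  P(X=1)·P(Y=0) = 3/8 × 1/2 = 3/16 = P(X=1,Y=0) ✓
  P(X=1)·P(Y=1) = 3/8 × 1/2 = 3/16 = P(X=1,Y=1) ✓
  P(X=2)·P(Y=0) = 1/2 × 1/2 = 1/4 = P(X=2,Y=0) ✓
  P(X=2)·P(Y=1) = 1/2 × 1/2 = 1/4 = P(X=2,Y=1) ✓

Yes, X and Y are independent: every cell factors, so I(X;Y) = 0 bits.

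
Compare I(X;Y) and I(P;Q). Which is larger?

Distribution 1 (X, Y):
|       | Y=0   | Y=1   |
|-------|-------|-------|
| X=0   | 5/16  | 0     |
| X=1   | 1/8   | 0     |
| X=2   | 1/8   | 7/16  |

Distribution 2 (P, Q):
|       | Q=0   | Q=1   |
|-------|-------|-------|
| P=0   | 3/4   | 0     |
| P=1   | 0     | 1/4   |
Distribution 1 (X, Y):
Marginal P(X) (row sums):
  P(X=0) = 5/16 + 0 = 5/16
  P(X=1) = 1/8 + 0 = 1/8
  P(X=2) = 1/8 + 7/16 = 9/16
Marginal P(Y) (column sums):
  P(Y=0) = 5/16 + 1/8 + 1/8 = 9/16
  P(Y=1) = 0 + 0 + 7/16 = 7/16

H(X) = -[(5/16)·log₂(5/16) + (1/8)·log₂(1/8) + (9/16)·log₂(9/16)]
  = 0.5244 + 0.3750 + 0.4669
  = 1.3663 bits
H(Y) = -[(9/16)·log₂(9/16) + (7/16)·log₂(7/16)]
  = 0.4669 + 0.5218
  = 0.9887 bits
H(X,Y) = -[(5/16)·log₂(5/16) + (1/8)·log₂(1/8) + (1/8)·log₂(1/8) + (7/16)·log₂(7/16)]
  = 0.5244 + 0.3750 + 0.3750 + 0.5218
  = 1.7962 bits

I(X;Y) = H(X) + H(Y) - H(X,Y)
  = 1.3663 + 0.9887 - 1.7962
  = 0.5588 bits

Distribution 2 (P, Q):
Marginal P(P) (row sums):
  P(P=0) = 3/4 + 0 = 3/4
  P(P=1) = 0 + 1/4 = 1/4
Marginal P(Q) (column sums):
  P(Q=0) = 3/4 + 0 = 3/4
  P(Q=1) = 0 + 1/4 = 1/4

H(P) = -[(3/4)·log₂(3/4) + (1/4)·log₂(1/4)]
  = 0.3113 + 0.5000
  = 0.8113 bits
H(Q) = -[(3/4)·log₂(3/4) + (1/4)·log₂(1/4)]
  = 0.3113 + 0.5000
  = 0.8113 bits
H(P,Q) = -[(3/4)·log₂(3/4) + (1/4)·log₂(1/4)]
  = 0.3113 + 0.5000
  = 0.8113 bits

I(P;Q) = H(P) + H(Q) - H(P,Q)
  = 0.8113 + 0.8113 - 0.8113
  = 0.8113 bits

I(P;Q) = 0.8113 bits > I(X;Y) = 0.5588 bits, so (P, Q) has the higher mutual information (stronger dependence).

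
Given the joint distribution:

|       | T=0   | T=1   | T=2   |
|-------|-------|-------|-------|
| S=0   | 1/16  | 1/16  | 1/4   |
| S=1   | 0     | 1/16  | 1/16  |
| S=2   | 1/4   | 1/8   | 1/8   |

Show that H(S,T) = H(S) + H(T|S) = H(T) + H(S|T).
Marginal P(S) (row sums):
  P(S=0) = 1/16 + 1/16 + 1/4 = 3/8
  P(S=1) = 0 + 1/16 + 1/16 = 1/8
  P(S=2) = 1/4 + 1/8 + 1/8 = 1/2
Marginal P(T) (column sums):
  P(T=0) = 1/16 + 0 + 1/4 = 5/16
  P(T=1) = 1/16 + 1/16 + 1/8 = 1/4
  P(T=2) = 1/4 + 1/16 + 1/8 = 7/16

Decomposition 1: H(S) + H(T|S)
H(S) = -[(3/8)·log₂(3/8) + (1/8)·log₂(1/8) + (1/2)·log₂(1/2)]
  = 0.5306 + 0.3750 + 0.5000
  = 1.4056 bits
H(T|S) = -Σ P(S,T)·log₂ P(T|S), where P(T|S) = P(S,T) / P(S)
  (cells with P(S,T) = 0 contribute 0)
  (S=0,T=0): P(T|S) = (1/16)/(3/8) = 1/6;  -(1/16)·log₂(1/6) = 0.1616
  (S=0,T=1): P(T|S) = (1/16)/(3/8) = 1/6;  -(1/16)·log₂(1/6) = 0.1616
  (S=0,T=2): P(T|S) = (1/4)/(3/8) = 2/3;  -(1/4)·log₂(2/3) = 0.1462
  (S=1,T=1): P(T|S) = (1/16)/(1/8) = 1/2;  -(1/16)·log₂(1/2) = 0.0625
  (S=1,T=2): P(T|S) = (1/16)/(1/8) = 1/2;  -(1/16)·log₂(1/2) = 0.0625
  (S=2,T=0): P(T|S) = (1/4)/(1/2) = 1/2;  -(1/4)·log₂(1/2) = 0.2500
  (S=2,T=1): P(T|S) = (1/8)/(1/2) = 1/4;  -(1/8)·log₂(1/4) = 0.2500
  (S=2,T=2): P(T|S) = (1/8)/(1/2) = 1/4;  -(1/8)·log₂(1/4) = 0.2500
H(T|S) = 0.1616 + 0.1616 + 0.1462 + 0.0625 + 0.0625 + 0.2500 + 0.2500 + 0.2500
  = 1.3444 bits
H(S) + H(T|S) = 1.4056 + 1.3444 = 2.7500 bits

Decomposition 2: H(T) + H(S|T)
H(T) = -[(5/16)·log₂(5/16) + (1/4)·log₂(1/4) + (7/16)·log₂(7/16)]
  = 0.5244 + 0.5000 + 0.5218
  = 1.5462 bits
H(S|T) = -Σ P(S,T)·log₂ P(S|T), where P(S|T) = P(S,T) / P(T)
  (cells with P(S,T) = 0 contribute 0)
  (S=0,T=0): P(S|T) = (1/16)/(5/16) = 1/5;  -(1/16)·log₂(1/5) = 0.1451
  (S=0,T=1): P(S|T) = (1/16)/(1/4) = 1/4;  -(1/16)·log₂(1/4) = 0.1250
  (S=0,T=2): P(S|T) = (1/4)/(7/16) = 4/7;  -(1/4)·log₂(4/7) = 0.2018
  (S=1,T=1): P(S|T) = (1/16)/(1/4) = 1/4;  -(1/16)·log₂(1/4) = 0.1250
  (S=1,T=2): P(S|T) = (1/16)/(7/16) = 1/7;  -(1/16)·log₂(1/7) = 0.1755
  (S=2,T=0): P(S|T) = (1/4)/(5/16) = 4/5;  -(1/4)·log₂(4/5) = 0.0805
  (S=2,T=1): P(S|T) = (1/8)/(1/4) = 1/2;  -(1/8)·log₂(1/2) = 0.1250
  (S=2,T=2): P(S|T) = (1/8)/(7/16) = 2/7;  -(1/8)·log₂(2/7) = 0.2259
H(S|T) = 0.1451 + 0.1250 + 0.2018 + 0.1250 + 0.1755 + 0.0805 + 0.1250 + 0.2259
  = 1.2038 bits
H(T) + H(S|T) = 1.5462 + 1.2038 = 2.7500 bits

Direct computation of the joint entropy:
H(S,T) = -[(1/16)·log₂(1/16) + (1/16)·log₂(1/16) + (1/4)·log₂(1/4) + (1/16)·log₂(1/16) + (1/16)·log₂(1/16) + (1/4)·log₂(1/4) + (1/8)·log₂(1/8) + (1/8)·log₂(1/8)]
  = 0.2500 + 0.2500 + 0.5000 + 0.2500 + 0.2500 + 0.5000 + 0.3750 + 0.3750
  = 2.7500 bits

All three agree: H(S,T) = 2.7500 bits ✓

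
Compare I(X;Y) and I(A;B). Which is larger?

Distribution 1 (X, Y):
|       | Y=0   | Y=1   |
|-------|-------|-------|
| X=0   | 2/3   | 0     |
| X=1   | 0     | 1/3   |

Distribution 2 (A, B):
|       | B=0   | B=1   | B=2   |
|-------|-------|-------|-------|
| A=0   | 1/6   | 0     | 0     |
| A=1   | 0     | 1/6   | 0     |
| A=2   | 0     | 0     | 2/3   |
Distribution 1 (X, Y):
Marginal P(X) (row sums):
  P(X=0) = 2/3 + 0 = 2/3
  P(X=1) = 0 + 1/3 = 1/3
Marginal P(Y) (column sums):
  P(Y=0) = 2/3 + 0 = 2/3
  P(Y=1) = 0 + 1/3 = 1/3

H(X) = -[(2/3)·log₂(2/3) + (1/3)·log₂(1/3)]
  = 0.3900 + 0.5283
  = 0.9183 bits
H(Y) = -[(2/3)·log₂(2/3) + (1/3)·log₂(1/3)]
  = 0.3900 + 0.5283
  = 0.9183 bits
H(X,Y) = -[(2/3)·log₂(2/3) + (1/3)·log₂(1/3)]
  = 0.3900 + 0.5283
  = 0.9183 bits

I(X;Y) = H(X) + H(Y) - H(X,Y)
  = 0.9183 + 0.9183 - 0.9183
  = 0.9183 bits

Distribution 2 (A, B):
Marginal P(A) (row sums):
  P(A=0) = 1/6 + 0 + 0 = 1/6
  P(A=1) = 0 + 1/6 + 0 = 1/6
  P(A=2) = 0 + 0 + 2/3 = 2/3
Marginal P(B) (column sums):
  P(B=0) = 1/6 + 0 + 0 = 1/6
  P(B=1) = 0 + 1/6 + 0 = 1/6
  P(B=2) = 0 + 0 + 2/3 = 2/3

H(A) = -[(1/6)·log₂(1/6) + (1/6)·log₂(1/6) + (2/3)·log₂(2/3)]
  = 0.4308 + 0.4308 + 0.3900
  = 1.2516 bits
H(B) = -[(1/6)·log₂(1/6) + (1/6)·log₂(1/6) + (2/3)·log₂(2/3)]
  = 0.4308 + 0.4308 + 0.3900
  = 1.2516 bits
H(A,B) = -[(1/6)·log₂(1/6) + (1/6)·log₂(1/6) + (2/3)·log₂(2/3)]
  = 0.4308 + 0.4308 + 0.3900
  = 1.2516 bits

I(A;B) = H(A) + H(B) - H(A,B)
  = 1.2516 + 1.2516 - 1.2516
  = 1.2516 bits

I(A;B) = 1.2516 bits > I(X;Y) = 0.9183 bits, so (A, B) has the higher mutual information (stronger dependence).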